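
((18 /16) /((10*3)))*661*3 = 5949 /80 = 74.36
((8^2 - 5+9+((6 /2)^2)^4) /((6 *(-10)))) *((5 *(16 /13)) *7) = -185612 /39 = -4759.28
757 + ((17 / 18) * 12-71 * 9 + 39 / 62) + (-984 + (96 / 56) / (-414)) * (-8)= 79875919 / 9982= 8002.00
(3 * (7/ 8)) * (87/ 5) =1827/ 40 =45.68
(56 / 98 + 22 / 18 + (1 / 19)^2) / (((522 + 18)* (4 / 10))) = 5107 / 614061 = 0.01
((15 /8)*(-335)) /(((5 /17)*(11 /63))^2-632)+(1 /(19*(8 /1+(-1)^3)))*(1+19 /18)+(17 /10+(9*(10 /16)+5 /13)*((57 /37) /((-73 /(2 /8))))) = 13053459261316786789 /4875018602644401120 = 2.68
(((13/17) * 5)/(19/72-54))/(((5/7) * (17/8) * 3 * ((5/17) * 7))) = -0.01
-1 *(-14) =14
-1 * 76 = -76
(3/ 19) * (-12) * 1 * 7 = -252/ 19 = -13.26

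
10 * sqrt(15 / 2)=5 * sqrt(30)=27.39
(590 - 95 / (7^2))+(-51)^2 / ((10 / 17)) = 2454783 / 490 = 5009.76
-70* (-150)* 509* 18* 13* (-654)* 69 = -56435162238000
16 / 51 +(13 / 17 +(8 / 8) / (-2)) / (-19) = 581 / 1938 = 0.30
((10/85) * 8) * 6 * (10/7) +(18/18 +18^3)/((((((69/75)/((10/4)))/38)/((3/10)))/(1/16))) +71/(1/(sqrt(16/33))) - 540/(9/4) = 284 * sqrt(33)/33 +968817375/87584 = 11111.02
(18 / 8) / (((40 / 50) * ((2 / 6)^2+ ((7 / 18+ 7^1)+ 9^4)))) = 15 / 35032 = 0.00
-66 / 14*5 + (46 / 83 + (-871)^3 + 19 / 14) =-767822098551 / 1162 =-660776332.66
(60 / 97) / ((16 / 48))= 180 / 97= 1.86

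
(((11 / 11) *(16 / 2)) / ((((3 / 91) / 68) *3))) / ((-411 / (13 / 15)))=-643552 / 55485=-11.60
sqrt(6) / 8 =0.31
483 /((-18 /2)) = -161 /3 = -53.67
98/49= 2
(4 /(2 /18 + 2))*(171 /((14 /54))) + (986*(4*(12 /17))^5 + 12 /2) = 104184560598 /584647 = 178200.80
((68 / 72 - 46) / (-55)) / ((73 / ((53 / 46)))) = 42983 / 3324420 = 0.01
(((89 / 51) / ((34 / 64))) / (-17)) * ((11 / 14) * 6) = -31328 / 34391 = -0.91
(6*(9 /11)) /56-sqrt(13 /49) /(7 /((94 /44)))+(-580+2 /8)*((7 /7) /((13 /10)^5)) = -17846275089 /114358244-47*sqrt(13) /1078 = -156.21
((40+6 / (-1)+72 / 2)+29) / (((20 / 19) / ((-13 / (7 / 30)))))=-73359 / 14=-5239.93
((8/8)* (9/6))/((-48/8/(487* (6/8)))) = -1461/16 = -91.31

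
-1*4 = -4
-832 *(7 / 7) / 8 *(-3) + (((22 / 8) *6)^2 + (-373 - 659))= -1791 / 4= -447.75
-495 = -495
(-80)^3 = -512000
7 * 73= 511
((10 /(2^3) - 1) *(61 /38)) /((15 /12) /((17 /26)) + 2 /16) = 1037 /5263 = 0.20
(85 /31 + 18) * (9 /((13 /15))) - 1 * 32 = 73909 /403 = 183.40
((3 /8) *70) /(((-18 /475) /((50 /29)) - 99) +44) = -1246875 /2613544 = -0.48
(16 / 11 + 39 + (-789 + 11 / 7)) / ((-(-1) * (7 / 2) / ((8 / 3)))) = -920272 / 1617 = -569.12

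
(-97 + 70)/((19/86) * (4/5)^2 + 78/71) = -2060775/94642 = -21.77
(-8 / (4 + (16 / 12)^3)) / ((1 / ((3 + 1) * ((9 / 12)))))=-162 / 43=-3.77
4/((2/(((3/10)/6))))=1/10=0.10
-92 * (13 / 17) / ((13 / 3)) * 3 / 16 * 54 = -5589 / 34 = -164.38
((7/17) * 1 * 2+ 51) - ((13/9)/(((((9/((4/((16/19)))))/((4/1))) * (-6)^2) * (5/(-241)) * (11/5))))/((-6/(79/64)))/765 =488310057047/9422645760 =51.82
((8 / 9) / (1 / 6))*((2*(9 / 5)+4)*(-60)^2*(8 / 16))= 72960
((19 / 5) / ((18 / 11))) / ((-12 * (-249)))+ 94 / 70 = 2529311 / 1882440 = 1.34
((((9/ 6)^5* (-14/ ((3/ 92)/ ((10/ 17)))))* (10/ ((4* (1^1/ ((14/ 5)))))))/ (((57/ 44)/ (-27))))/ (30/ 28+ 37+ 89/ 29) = 36691896780/ 5395069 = 6801.01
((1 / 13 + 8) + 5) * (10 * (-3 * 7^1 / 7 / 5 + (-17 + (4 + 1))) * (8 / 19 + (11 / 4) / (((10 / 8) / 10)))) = -9124920 / 247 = -36943.00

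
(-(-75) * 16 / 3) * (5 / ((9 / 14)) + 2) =35200 / 9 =3911.11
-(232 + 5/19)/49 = -4413/931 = -4.74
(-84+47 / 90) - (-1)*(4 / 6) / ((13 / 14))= -96829 / 1170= -82.76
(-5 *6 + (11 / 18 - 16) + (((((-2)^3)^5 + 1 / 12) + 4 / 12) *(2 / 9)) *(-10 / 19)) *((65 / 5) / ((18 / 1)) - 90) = -6244064387 / 18468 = -338101.82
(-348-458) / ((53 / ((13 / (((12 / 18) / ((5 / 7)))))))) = -78585 / 371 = -211.82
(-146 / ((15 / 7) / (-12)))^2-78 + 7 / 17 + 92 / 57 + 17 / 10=32383761287 / 48450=668395.49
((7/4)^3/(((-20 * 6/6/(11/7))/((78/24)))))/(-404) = 7007/2068480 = 0.00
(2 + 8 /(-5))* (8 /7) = 16 /35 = 0.46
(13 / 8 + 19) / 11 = 15 / 8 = 1.88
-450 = -450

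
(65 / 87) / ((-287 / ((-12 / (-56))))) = -65 / 116522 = -0.00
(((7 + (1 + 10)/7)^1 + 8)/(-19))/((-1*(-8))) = -29/266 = -0.11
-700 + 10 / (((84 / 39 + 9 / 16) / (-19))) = -87004 / 113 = -769.95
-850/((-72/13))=5525/36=153.47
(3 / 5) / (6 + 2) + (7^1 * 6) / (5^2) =351 / 200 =1.76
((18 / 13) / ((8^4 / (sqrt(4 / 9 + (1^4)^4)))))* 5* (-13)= -15* sqrt(13) / 2048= -0.03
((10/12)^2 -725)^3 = -17728539171875/46656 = -379984121.48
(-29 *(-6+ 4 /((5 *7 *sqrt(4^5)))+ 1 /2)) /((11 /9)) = 401679 /3080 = 130.42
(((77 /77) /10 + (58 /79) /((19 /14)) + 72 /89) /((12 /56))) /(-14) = -645663 /1335890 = -0.48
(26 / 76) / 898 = 13 / 34124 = 0.00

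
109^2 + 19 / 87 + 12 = 1034710 / 87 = 11893.22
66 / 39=22 / 13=1.69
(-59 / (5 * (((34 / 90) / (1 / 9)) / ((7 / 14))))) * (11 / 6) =-649 / 204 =-3.18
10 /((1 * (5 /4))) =8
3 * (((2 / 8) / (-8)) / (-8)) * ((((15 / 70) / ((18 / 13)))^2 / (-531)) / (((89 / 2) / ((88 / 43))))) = -1859 / 76473379584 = -0.00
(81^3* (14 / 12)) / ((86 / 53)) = 382101.96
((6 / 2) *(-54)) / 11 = -162 / 11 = -14.73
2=2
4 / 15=0.27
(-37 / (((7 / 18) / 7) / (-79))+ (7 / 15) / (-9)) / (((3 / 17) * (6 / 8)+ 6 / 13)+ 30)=6278948572 / 3651075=1719.75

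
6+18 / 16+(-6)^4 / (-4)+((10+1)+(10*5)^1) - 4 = -2079 / 8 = -259.88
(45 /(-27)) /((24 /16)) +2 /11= -92 /99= -0.93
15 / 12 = 5 / 4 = 1.25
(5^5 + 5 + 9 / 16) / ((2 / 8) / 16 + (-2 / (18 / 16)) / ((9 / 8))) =-16228836 / 8111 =-2000.84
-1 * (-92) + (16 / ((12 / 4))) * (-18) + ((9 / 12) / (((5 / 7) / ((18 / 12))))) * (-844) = -13333 / 10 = -1333.30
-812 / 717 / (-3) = 812 / 2151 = 0.38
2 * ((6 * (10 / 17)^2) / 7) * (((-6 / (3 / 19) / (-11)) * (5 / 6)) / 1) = 38000 / 22253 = 1.71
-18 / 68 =-9 / 34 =-0.26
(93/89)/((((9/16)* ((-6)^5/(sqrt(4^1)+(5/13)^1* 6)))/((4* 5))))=-17360/843453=-0.02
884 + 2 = 886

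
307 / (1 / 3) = 921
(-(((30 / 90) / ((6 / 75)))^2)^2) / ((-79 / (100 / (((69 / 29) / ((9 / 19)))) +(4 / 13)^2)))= 144266796875 / 1890341388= 76.32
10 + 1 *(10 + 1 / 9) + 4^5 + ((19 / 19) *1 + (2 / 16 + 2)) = 75401 / 72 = 1047.24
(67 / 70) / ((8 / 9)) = 603 / 560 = 1.08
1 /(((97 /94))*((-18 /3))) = -47 /291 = -0.16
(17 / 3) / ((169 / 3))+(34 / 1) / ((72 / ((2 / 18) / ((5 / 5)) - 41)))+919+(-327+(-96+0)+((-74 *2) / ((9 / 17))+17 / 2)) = 5632651 / 27378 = 205.74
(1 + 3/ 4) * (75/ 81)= 175/ 108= 1.62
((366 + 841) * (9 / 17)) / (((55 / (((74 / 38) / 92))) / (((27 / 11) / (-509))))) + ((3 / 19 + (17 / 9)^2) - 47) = -1886863980301 / 43601316660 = -43.28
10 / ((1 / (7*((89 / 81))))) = 6230 / 81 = 76.91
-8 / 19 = -0.42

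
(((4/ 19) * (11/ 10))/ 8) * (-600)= -330/ 19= -17.37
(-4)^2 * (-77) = -1232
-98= -98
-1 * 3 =-3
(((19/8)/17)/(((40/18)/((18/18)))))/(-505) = -171/1373600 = -0.00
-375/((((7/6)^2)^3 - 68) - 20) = 17496000/3988079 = 4.39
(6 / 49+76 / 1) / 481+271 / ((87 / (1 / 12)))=0.42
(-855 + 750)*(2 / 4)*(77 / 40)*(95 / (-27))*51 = 870485 / 48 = 18135.10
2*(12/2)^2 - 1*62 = 10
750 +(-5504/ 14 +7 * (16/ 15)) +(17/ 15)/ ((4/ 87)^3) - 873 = 74943553/ 6720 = 11152.31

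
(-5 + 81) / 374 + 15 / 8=3109 / 1496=2.08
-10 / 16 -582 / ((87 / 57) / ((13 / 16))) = -36011 / 116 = -310.44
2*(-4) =-8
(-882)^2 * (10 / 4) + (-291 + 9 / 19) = 36945870 / 19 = 1944519.47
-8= -8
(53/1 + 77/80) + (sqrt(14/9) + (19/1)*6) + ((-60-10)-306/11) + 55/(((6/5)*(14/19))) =133.59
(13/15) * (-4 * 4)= -208/15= -13.87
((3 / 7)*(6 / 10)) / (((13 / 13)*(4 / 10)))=9 / 14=0.64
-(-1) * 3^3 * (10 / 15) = 18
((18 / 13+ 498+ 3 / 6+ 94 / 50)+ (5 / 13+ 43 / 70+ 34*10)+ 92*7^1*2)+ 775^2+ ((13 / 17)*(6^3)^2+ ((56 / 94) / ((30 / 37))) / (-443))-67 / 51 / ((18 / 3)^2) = 55522825993385267 / 86967234900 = 638433.84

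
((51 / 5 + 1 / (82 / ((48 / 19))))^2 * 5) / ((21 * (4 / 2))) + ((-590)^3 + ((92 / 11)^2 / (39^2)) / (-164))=-1605622880446496241173 / 7817853713670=-205378987.54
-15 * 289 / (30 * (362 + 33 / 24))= -68 / 171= -0.40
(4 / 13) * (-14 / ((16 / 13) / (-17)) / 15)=119 / 30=3.97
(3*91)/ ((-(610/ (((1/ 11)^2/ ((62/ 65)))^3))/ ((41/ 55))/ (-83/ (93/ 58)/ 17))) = 98650979245/ 149301549440858936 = 0.00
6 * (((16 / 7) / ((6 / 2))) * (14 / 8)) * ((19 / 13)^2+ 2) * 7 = 39144 / 169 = 231.62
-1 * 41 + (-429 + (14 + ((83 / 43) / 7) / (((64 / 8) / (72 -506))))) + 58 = -412.96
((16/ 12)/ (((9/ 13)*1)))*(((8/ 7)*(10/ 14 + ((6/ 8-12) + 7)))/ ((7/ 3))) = -1144/ 343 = -3.34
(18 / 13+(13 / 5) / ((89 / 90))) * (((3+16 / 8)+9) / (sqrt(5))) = 65016 * sqrt(5) / 5785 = 25.13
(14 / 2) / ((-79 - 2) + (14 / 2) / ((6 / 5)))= -42 / 451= -0.09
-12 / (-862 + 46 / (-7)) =21 / 1520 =0.01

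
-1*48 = -48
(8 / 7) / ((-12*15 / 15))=-2 / 21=-0.10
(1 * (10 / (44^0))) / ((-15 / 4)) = -8 / 3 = -2.67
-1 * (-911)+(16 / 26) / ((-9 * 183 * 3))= 58516255 / 64233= 911.00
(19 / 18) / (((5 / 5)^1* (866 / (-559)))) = -10621 / 15588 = -0.68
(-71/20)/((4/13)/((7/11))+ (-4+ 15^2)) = -6461/403100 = -0.02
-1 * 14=-14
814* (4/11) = 296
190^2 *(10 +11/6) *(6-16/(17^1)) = 110213300/51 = 2161045.10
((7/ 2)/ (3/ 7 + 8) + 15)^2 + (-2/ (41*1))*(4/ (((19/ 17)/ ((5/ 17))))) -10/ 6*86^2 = -393383612503/ 32540388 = -12089.09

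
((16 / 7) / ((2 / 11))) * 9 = 792 / 7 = 113.14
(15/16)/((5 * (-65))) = -0.00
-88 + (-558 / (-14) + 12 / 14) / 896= -551651 / 6272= -87.95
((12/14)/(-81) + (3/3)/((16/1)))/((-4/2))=-157/6048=-0.03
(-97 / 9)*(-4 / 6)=194 / 27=7.19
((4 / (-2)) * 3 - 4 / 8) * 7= -91 / 2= -45.50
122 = 122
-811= -811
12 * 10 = 120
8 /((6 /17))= 68 /3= 22.67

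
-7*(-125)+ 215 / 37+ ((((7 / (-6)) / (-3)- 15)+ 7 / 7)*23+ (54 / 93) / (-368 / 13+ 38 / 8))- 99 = 11854829849 / 25291350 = 468.73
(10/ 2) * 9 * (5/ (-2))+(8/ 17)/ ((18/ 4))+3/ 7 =-239833/ 2142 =-111.97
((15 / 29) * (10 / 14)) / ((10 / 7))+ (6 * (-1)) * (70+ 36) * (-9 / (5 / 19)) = 6307923 / 290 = 21751.46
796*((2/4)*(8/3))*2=6368/3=2122.67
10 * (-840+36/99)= -92360/11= -8396.36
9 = 9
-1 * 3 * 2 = -6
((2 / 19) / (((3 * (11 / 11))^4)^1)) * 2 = 4 / 1539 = 0.00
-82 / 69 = -1.19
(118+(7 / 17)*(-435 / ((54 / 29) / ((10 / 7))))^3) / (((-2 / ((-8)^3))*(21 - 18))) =-2379274939980544 / 1821771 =-1306023062.16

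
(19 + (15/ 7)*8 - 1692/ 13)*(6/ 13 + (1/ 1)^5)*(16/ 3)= -2600720/ 3549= -732.80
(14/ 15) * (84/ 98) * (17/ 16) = 17/ 20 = 0.85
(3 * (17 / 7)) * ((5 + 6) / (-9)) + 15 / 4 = -433 / 84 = -5.15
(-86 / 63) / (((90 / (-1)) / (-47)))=-2021 / 2835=-0.71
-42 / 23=-1.83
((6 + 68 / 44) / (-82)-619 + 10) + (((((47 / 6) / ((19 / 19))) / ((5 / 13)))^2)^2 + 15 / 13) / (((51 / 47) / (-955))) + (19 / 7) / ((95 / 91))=-7335346139775514591 / 48440106000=-151431256.98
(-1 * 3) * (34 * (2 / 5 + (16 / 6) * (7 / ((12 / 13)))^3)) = -64075567 / 540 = -118658.46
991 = 991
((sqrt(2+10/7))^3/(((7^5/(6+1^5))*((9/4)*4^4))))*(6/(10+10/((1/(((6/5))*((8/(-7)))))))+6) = 19*sqrt(42)/6117748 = 0.00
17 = 17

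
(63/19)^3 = 250047/6859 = 36.46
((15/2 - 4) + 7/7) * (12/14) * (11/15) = 99/35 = 2.83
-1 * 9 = -9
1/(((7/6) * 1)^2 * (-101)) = -36/4949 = -0.01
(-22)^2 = 484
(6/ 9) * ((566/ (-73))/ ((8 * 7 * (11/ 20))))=-0.17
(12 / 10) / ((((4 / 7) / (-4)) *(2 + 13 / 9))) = -378 / 155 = -2.44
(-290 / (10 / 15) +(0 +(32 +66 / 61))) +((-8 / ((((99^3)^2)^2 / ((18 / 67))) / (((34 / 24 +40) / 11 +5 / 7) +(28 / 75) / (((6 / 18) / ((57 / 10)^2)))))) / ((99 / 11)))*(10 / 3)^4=-27243409832692233577694189590456457 / 67783497156839182944052695863457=-401.92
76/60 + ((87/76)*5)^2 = 2948119/86640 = 34.03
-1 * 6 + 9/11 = -5.18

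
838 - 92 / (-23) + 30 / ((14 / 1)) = 5909 / 7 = 844.14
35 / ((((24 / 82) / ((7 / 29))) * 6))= 10045 / 2088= 4.81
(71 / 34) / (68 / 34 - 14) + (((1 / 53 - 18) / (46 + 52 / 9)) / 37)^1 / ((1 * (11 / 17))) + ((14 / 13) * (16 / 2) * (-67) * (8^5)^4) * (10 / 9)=-59136779993177168344951080835391 / 79974396216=-739446407741006812641.56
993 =993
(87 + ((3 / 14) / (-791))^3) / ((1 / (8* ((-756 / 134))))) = -6380086545924894 / 1624801581893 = -3926.69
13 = 13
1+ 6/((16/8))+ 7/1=11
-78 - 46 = -124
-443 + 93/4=-1679/4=-419.75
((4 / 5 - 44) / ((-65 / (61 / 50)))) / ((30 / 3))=3294 / 40625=0.08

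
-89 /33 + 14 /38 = -1460 /627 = -2.33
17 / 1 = 17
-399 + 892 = 493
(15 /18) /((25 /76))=38 /15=2.53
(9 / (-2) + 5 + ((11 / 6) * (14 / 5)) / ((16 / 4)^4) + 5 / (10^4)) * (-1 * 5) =-49973 / 19200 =-2.60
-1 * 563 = -563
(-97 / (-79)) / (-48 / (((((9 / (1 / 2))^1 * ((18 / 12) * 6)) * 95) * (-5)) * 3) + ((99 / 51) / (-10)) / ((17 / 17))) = -126890550 / 20039377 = -6.33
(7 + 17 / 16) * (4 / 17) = 129 / 68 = 1.90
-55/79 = -0.70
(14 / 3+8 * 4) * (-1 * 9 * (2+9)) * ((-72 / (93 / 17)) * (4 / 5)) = 1184832 / 31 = 38220.39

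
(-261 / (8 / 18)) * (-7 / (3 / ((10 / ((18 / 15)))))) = 45675 / 4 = 11418.75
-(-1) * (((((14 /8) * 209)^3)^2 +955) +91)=9805414491408147825 /4096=2393900022316442.34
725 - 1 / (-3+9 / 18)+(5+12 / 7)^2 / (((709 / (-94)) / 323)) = -209342683 / 173705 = -1205.16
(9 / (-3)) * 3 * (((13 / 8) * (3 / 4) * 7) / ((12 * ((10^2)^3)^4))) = -819 / 128000000000000000000000000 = -0.00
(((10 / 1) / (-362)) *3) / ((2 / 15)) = -225 / 362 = -0.62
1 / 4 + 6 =25 / 4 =6.25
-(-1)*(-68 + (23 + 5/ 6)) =-265/ 6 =-44.17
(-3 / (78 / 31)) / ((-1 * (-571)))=-31 / 14846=-0.00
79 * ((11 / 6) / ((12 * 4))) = 869 / 288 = 3.02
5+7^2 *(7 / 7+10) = 544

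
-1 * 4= -4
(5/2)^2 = 25/4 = 6.25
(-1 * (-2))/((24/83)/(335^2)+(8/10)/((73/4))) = 679971275/14904356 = 45.62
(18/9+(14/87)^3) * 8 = 10558000/658503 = 16.03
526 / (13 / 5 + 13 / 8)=21040 / 169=124.50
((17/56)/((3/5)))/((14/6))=85/392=0.22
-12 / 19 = -0.63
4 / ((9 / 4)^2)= 0.79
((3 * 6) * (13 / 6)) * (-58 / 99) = -754 / 33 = -22.85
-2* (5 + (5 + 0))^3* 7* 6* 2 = -168000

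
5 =5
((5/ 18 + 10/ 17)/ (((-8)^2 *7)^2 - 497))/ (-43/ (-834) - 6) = -36835/ 50654573277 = -0.00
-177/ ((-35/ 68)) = 12036/ 35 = 343.89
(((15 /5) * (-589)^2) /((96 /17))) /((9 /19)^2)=2129054177 /2592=821394.36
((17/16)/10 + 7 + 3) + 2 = 1937/160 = 12.11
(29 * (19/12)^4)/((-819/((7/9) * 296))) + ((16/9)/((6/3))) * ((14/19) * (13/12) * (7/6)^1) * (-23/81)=-2669043859/51858144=-51.47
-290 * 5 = -1450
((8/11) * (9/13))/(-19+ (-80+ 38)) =-72/8723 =-0.01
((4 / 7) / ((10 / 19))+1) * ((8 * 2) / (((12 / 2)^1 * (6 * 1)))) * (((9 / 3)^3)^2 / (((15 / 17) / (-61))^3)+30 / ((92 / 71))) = -223286402.32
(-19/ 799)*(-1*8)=152/ 799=0.19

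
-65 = -65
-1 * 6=-6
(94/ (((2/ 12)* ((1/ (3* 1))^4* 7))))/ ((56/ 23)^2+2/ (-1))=12083418/ 7273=1661.41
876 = 876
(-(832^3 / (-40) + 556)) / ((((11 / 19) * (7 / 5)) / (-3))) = -4103345412 / 77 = -53290200.16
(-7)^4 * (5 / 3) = 12005 / 3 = 4001.67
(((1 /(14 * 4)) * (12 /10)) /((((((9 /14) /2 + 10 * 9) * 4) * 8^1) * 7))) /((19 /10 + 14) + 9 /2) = 1 /19260864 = 0.00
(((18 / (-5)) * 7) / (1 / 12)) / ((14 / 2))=-216 / 5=-43.20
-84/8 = -21/2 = -10.50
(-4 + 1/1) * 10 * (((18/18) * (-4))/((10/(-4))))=-48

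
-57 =-57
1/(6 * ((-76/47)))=-47/456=-0.10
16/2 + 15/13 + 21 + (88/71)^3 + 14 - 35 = 51450545/4652843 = 11.06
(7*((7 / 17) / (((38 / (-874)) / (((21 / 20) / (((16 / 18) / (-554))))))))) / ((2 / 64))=118003662 / 85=1388278.38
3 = 3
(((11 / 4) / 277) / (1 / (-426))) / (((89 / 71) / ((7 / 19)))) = -1164471 / 936814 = -1.24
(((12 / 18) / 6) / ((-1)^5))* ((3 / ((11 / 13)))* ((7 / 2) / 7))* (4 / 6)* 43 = -559 / 99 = -5.65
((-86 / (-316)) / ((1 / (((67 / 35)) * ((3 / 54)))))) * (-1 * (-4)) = 2881 / 24885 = 0.12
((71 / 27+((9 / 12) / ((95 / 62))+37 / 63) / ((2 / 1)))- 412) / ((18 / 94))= -1380028711 / 646380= -2135.01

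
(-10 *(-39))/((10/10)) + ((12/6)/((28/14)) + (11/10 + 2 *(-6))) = 3801/10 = 380.10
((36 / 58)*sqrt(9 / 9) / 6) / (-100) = -3 / 2900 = -0.00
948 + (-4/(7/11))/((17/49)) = 15808/17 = 929.88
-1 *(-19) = 19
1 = 1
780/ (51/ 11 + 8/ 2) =1716/ 19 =90.32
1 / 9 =0.11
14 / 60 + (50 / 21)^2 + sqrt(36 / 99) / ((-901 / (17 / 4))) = 5.90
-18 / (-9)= 2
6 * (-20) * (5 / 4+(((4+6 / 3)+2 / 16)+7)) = -1725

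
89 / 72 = 1.24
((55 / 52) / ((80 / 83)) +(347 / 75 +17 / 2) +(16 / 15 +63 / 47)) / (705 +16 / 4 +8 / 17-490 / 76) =15754561759 / 665969959200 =0.02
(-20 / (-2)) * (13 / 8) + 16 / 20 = 341 / 20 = 17.05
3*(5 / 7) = 2.14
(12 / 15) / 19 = 4 / 95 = 0.04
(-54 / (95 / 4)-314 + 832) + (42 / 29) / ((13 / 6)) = 18494678 / 35815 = 516.39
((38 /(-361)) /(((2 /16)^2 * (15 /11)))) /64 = -22 /285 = -0.08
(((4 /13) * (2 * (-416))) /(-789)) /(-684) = -64 /134919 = -0.00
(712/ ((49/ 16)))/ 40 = 1424/ 245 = 5.81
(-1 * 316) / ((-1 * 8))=79 / 2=39.50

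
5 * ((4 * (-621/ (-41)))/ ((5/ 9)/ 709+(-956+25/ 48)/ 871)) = -1104456150720/ 3996717761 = -276.34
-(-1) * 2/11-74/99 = -56/99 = -0.57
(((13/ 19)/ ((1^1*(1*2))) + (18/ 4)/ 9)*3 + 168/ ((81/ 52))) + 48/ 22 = 635176/ 5643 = 112.56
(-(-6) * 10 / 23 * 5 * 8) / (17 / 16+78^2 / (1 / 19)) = 0.00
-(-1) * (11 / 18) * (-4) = -22 / 9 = -2.44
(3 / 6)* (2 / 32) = 1 / 32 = 0.03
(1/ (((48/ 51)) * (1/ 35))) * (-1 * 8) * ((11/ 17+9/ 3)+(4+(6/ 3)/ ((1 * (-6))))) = -13055/ 6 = -2175.83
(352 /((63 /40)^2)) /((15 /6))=225280 /3969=56.76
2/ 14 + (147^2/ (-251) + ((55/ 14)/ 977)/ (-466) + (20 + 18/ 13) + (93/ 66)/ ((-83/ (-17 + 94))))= -113710499187269/ 1726249962892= -65.87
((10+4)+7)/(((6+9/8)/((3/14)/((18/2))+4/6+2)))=452/57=7.93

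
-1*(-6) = 6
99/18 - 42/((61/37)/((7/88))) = 9323/2684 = 3.47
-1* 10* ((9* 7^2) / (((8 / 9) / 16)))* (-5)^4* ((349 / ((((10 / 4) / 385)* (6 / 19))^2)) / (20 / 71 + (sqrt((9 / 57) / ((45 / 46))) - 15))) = 20757707078178262500* sqrt(13110) / 310995239 + 87072733951527338437500 / 310995239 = 287623273713905.46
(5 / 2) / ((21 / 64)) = 160 / 21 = 7.62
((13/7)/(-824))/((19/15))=-195/109592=-0.00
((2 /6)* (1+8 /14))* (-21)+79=68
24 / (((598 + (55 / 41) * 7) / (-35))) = -11480 / 8301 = -1.38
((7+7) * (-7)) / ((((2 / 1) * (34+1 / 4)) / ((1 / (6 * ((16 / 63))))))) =-1029 / 1096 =-0.94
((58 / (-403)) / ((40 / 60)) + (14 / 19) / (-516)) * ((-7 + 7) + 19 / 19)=-429295 / 1975506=-0.22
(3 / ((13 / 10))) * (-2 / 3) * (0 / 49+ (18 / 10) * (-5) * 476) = 85680 / 13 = 6590.77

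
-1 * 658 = -658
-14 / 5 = -2.80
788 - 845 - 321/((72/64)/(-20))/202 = -8711/303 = -28.75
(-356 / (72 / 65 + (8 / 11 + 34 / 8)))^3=-1055475345706496000 / 5270749309827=-200251.48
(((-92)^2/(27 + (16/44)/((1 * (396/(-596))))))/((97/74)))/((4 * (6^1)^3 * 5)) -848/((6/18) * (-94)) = 53426154971/1969966695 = 27.12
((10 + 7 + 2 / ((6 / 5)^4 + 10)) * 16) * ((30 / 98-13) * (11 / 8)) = -80568904 / 16807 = -4793.77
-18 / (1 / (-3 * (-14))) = -756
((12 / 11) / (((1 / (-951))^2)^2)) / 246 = 1635882337602 / 451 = 3627233564.53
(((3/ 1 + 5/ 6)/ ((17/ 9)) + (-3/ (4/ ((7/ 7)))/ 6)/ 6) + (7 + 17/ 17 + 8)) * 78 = 191035/ 136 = 1404.67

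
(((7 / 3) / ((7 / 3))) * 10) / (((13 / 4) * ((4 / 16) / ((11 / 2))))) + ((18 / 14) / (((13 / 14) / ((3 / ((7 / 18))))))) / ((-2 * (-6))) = 6241 / 91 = 68.58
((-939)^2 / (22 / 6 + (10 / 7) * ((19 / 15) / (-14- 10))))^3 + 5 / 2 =21939421485800361589347901 / 1482435250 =14799581624762607.06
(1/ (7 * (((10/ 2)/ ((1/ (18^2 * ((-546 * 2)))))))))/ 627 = -1/ 7764316560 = -0.00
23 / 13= 1.77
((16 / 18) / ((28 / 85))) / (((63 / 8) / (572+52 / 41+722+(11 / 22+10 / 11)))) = 795330040 / 1790019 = 444.31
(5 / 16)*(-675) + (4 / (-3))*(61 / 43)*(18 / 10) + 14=-689177 / 3440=-200.34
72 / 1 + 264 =336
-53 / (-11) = 53 / 11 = 4.82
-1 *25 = -25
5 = 5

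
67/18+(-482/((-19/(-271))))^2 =307117948099/6498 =47263457.69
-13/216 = -0.06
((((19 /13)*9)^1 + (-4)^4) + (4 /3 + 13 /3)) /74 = 5359 /1443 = 3.71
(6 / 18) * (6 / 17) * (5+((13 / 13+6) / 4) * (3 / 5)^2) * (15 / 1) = 1689 / 170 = 9.94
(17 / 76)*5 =85 / 76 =1.12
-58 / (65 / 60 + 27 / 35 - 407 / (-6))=-24360 / 29269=-0.83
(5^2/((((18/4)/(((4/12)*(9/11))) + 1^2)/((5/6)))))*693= 825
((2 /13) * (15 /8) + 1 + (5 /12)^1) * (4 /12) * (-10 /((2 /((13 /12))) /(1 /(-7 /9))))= 95 /24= 3.96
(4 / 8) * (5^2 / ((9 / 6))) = 25 / 3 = 8.33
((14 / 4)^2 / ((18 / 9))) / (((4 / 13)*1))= 637 / 32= 19.91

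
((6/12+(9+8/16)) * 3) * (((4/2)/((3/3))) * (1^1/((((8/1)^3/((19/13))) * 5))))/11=57/18304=0.00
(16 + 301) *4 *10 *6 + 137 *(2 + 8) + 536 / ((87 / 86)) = 6784246 / 87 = 77979.84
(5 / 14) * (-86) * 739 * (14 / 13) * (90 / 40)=-1429965 / 26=-54998.65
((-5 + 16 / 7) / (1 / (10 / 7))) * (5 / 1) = -950 / 49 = -19.39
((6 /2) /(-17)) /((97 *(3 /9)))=-9 /1649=-0.01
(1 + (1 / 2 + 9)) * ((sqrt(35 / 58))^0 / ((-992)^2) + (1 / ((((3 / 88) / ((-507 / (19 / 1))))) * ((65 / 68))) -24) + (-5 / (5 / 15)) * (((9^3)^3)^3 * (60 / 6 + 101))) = -190076417106790133505500950946916459573 / 186972160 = -1016602777155647843537246000000.00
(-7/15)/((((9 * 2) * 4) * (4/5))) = -7/864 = -0.01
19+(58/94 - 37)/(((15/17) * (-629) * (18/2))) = 99161/5217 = 19.01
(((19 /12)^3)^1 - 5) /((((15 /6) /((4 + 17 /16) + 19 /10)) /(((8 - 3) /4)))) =-992017 /276480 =-3.59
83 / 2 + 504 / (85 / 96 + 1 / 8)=104819 / 194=540.30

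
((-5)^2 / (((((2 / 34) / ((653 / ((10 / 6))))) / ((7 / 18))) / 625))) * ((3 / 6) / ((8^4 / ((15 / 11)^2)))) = 18212578125 / 1982464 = 9186.84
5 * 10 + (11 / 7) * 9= 449 / 7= 64.14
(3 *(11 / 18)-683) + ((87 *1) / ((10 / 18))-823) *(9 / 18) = -30431 / 30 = -1014.37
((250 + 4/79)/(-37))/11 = -19754/32153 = -0.61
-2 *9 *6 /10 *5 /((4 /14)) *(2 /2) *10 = -1890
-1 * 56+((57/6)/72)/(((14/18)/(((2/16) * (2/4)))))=-100333/1792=-55.99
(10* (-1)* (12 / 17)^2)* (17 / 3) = -480 / 17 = -28.24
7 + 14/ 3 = 35/ 3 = 11.67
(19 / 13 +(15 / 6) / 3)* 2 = 179 / 39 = 4.59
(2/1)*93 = 186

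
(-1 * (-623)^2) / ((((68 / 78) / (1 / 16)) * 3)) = -5045677 / 544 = -9275.14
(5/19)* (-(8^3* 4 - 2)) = -10230/19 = -538.42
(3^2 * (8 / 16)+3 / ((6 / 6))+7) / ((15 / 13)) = 377 / 30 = 12.57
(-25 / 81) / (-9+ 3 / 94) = 2350 / 68283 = 0.03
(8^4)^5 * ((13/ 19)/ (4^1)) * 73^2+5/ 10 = 39935471537324268978195/ 38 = 1050933461508533394163.03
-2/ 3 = -0.67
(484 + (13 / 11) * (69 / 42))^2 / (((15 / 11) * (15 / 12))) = 74670363 / 539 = 138535.00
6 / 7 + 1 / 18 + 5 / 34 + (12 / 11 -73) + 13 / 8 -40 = -10294175 / 94248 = -109.22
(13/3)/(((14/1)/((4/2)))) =0.62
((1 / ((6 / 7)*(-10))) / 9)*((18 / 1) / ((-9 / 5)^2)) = -35 / 486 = -0.07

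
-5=-5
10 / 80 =1 / 8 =0.12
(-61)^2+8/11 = 3721.73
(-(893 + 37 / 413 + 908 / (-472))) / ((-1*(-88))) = -736103 / 72688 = -10.13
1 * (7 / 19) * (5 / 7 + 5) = 40 / 19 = 2.11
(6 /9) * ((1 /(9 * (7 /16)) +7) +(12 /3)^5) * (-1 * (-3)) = 129938 /63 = 2062.51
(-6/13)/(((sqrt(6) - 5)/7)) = 42 *sqrt(6)/247+210/247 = 1.27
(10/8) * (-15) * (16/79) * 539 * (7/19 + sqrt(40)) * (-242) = 273919800/1501 + 78262800 * sqrt(10)/79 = 3315259.94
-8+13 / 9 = -59 / 9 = -6.56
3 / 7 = 0.43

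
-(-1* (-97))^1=-97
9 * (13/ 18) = 13/ 2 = 6.50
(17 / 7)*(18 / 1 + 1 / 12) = 527 / 12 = 43.92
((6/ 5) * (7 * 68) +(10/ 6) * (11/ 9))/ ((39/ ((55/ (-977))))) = -851257/ 1028781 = -0.83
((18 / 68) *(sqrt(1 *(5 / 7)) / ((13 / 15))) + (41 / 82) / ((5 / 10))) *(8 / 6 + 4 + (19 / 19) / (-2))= 1305 *sqrt(35) / 6188 + 29 / 6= 6.08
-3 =-3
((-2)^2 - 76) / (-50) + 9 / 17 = 837 / 425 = 1.97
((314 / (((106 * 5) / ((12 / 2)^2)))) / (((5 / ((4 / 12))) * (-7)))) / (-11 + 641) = -0.00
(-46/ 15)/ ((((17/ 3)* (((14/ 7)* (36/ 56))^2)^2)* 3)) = -110446/ 1673055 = -0.07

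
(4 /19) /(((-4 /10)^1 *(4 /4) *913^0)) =-10 /19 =-0.53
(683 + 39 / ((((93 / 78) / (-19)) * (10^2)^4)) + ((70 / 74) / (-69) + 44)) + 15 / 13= 37457676330290363 / 51442950000000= 728.14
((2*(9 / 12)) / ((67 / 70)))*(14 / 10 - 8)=-10.34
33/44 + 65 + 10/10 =267/4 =66.75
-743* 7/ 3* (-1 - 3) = 20804/ 3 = 6934.67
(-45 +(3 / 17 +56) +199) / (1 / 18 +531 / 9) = 64314 / 18071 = 3.56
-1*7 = -7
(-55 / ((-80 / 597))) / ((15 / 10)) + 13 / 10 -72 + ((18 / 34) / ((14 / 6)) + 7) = 210.15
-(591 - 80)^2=-261121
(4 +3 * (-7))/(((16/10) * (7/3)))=-255/56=-4.55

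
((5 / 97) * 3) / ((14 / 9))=135 / 1358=0.10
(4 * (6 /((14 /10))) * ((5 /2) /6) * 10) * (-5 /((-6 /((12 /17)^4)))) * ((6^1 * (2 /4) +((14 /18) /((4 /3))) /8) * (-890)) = -23629500000 /584647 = -40416.70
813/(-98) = -813/98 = -8.30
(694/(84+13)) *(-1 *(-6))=4164/97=42.93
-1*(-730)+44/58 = 21192/29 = 730.76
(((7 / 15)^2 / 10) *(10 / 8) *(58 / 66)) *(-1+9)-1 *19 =-139654 / 7425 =-18.81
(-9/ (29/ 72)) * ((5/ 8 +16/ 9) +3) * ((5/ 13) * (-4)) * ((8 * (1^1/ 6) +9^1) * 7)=5064780/ 377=13434.43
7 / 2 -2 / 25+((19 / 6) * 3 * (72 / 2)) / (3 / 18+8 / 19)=1960857 / 3350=585.33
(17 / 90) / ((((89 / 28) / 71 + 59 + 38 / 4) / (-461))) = -7789978 / 6132015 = -1.27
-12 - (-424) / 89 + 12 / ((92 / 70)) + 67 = 141027 / 2047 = 68.89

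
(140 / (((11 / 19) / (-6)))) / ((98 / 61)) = -69540 / 77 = -903.12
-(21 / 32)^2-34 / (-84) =-0.03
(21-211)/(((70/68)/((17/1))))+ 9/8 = -175649/56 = -3136.59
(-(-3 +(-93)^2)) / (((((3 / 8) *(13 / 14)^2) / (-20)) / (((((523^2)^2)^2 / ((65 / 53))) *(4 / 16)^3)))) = 83793326682969208972506803348 / 2197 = 38139884698666003173648980.00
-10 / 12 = -5 / 6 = -0.83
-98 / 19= -5.16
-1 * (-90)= 90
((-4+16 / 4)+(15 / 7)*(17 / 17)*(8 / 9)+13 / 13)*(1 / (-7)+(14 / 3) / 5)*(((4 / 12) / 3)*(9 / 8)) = 5063 / 17640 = 0.29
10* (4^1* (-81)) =-3240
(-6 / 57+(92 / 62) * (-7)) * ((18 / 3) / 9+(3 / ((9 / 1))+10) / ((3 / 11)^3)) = -85108900 / 15903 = -5351.75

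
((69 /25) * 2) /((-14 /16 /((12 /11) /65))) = -13248 /125125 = -0.11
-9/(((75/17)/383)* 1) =-19533/25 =-781.32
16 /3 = 5.33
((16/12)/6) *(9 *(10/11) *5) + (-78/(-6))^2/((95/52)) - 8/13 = 1371824/13585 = 100.98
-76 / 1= -76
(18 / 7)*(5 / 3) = 30 / 7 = 4.29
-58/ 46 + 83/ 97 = -904/ 2231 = -0.41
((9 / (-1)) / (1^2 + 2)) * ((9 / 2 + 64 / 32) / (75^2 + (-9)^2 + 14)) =-3 / 880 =-0.00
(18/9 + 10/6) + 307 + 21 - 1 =992/3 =330.67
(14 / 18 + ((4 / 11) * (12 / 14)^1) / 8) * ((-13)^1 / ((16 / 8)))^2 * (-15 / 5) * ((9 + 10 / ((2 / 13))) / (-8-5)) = 136123 / 231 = 589.28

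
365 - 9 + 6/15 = 1782/5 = 356.40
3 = 3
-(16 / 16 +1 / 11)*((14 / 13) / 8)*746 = -15666 / 143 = -109.55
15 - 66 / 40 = 267 / 20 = 13.35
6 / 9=0.67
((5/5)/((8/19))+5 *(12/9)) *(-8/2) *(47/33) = -10199/198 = -51.51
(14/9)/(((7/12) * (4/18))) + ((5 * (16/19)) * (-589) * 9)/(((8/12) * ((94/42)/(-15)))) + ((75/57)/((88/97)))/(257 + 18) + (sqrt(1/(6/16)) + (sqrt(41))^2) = 2 * sqrt(6)/3 + 194011529431/864424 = 224441.87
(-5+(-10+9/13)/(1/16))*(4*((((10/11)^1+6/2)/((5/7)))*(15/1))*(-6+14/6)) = 2409204/13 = 185323.38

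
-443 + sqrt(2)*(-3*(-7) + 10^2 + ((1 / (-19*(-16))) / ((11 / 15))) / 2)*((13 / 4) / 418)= -443 + 10520419*sqrt(2) / 11182336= -441.67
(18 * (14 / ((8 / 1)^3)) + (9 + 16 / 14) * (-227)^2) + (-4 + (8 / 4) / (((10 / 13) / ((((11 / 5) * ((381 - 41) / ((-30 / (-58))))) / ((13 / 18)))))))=11823926417 / 22400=527853.86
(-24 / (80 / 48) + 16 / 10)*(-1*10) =128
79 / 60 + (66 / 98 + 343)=1014271 / 2940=344.99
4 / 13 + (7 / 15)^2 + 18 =54187 / 2925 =18.53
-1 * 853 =-853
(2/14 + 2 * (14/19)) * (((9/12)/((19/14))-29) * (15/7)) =-3486225/35378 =-98.54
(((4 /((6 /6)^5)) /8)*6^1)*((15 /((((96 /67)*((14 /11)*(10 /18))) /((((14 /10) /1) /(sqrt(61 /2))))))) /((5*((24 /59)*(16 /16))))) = 391347*sqrt(122) /780800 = 5.54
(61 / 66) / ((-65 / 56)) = -1708 / 2145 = -0.80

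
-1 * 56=-56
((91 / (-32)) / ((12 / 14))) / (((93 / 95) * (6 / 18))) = -60515 / 5952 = -10.17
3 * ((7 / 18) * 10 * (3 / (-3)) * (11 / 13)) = -385 / 39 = -9.87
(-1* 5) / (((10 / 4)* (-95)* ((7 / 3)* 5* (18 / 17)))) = 17 / 9975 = 0.00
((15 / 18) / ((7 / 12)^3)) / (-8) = -180 / 343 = -0.52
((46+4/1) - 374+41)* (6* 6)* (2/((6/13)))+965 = -43183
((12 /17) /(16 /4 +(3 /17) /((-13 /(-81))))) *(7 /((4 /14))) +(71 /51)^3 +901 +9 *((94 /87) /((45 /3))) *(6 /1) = 403009032352 /442391085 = 910.98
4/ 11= 0.36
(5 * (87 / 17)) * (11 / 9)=1595 / 51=31.27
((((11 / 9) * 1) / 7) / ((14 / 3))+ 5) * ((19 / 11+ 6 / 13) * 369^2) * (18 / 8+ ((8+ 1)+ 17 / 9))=100521004497 / 5096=19725471.84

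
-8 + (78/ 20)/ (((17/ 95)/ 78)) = 28763/ 17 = 1691.94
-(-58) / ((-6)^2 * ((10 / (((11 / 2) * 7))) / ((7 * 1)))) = 15631 / 360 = 43.42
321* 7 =2247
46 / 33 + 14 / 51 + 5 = 1247 / 187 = 6.67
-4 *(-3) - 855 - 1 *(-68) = -775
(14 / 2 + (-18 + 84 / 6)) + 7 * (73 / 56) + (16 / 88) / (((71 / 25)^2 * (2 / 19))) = 5473747 / 443608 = 12.34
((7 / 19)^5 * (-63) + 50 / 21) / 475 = 101569289 / 24699087525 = 0.00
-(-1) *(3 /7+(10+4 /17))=1269 /119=10.66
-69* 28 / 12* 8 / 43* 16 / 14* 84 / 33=-41216 / 473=-87.14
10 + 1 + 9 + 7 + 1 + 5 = 33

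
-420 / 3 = -140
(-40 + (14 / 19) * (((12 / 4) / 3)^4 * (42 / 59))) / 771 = -44252 / 864291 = -0.05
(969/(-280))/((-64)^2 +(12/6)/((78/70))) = -37791/44747920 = -0.00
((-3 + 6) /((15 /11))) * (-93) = -1023 /5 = -204.60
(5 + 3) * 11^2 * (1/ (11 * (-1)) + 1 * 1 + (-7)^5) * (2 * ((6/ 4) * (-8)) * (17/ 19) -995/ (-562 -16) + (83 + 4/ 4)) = -5739202670212/ 5491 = -1045201724.68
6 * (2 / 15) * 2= 8 / 5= 1.60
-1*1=-1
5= 5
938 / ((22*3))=469 / 33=14.21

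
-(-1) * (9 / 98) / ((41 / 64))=288 / 2009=0.14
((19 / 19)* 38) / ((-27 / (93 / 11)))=-1178 / 99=-11.90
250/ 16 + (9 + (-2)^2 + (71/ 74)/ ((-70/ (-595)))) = 10887/ 296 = 36.78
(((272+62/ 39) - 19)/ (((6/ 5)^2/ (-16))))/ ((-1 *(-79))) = -992900/ 27729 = -35.81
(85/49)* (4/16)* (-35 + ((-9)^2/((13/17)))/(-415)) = -1616717/105742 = -15.29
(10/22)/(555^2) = 1/677655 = 0.00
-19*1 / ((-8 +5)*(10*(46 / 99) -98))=-627 / 9242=-0.07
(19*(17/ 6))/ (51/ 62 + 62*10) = 10013/ 115473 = 0.09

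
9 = 9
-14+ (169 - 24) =131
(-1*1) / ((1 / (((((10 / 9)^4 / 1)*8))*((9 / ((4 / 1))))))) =-20000 / 729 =-27.43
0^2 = 0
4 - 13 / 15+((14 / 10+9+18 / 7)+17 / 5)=2048 / 105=19.50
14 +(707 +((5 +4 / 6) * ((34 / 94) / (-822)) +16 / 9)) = 83771101 / 115902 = 722.78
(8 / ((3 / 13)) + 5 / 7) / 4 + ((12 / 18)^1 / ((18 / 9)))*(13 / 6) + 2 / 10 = 12307 / 1260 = 9.77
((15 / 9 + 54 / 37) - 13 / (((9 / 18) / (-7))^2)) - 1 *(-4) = -282037 / 111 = -2540.87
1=1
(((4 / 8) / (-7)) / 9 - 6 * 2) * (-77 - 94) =28747 / 14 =2053.36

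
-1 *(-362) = 362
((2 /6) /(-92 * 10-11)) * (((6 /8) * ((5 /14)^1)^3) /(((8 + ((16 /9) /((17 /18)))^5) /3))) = -177482125 /152984479966976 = -0.00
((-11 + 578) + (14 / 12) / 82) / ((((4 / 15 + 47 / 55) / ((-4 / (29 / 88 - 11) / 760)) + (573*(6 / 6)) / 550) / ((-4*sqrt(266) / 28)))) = -120555325*sqrt(266) / 3384650163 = -0.58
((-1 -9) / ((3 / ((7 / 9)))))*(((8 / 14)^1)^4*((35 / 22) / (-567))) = 6400 / 8251551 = 0.00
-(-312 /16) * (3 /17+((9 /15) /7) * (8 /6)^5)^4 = 5861572384680710893 /3596803228467933750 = 1.63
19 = 19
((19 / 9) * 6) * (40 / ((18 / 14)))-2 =10586 / 27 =392.07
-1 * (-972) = 972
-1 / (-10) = 1 / 10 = 0.10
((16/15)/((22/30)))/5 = 16/55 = 0.29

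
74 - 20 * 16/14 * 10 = -1082/7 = -154.57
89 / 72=1.24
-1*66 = -66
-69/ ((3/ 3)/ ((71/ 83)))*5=-295.12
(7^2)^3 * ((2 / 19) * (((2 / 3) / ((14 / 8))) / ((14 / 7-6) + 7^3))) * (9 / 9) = 268912 / 19323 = 13.92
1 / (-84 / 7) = -1 / 12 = -0.08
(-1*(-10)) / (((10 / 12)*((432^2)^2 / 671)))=671 / 2902376448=0.00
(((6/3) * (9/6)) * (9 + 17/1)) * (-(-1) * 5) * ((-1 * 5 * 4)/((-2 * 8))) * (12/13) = 450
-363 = -363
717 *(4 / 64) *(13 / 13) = 717 / 16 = 44.81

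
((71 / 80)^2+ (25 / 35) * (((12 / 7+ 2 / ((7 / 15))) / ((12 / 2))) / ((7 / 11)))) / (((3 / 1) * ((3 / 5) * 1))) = 1.06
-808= -808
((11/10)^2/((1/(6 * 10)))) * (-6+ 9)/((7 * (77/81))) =8019/245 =32.73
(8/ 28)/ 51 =2/ 357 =0.01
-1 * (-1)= 1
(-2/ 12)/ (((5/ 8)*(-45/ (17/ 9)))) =68/ 6075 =0.01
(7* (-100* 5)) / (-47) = 3500 / 47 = 74.47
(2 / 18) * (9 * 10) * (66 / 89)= 660 / 89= 7.42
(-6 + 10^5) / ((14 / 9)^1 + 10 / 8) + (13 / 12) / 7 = 302383169 / 8484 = 35641.58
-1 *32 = -32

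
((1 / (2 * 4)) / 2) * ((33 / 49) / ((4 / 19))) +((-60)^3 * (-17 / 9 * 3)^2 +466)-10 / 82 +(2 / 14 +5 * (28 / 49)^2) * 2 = -891742752981 / 128576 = -6935530.37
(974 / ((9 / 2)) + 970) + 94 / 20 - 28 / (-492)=4395533 / 3690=1191.20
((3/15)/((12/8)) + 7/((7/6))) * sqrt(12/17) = 184 * sqrt(51)/255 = 5.15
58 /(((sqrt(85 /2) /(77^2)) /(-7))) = -2407174 * sqrt(170) /85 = -369243.64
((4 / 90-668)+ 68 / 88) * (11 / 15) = -489.27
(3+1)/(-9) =-4/9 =-0.44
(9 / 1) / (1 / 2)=18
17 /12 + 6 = 89 /12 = 7.42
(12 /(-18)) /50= -1 /75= -0.01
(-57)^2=3249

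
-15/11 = -1.36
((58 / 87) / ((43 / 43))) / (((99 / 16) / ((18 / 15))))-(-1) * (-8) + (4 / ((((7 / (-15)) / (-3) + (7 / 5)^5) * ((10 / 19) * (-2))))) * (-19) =398793727 / 77040810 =5.18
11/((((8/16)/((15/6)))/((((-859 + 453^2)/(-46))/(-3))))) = 5619625/69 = 81443.84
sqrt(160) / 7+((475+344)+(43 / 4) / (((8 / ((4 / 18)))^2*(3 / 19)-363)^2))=4*sqrt(10) / 7+29661184879 / 36216324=820.81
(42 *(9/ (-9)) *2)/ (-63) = 4/ 3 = 1.33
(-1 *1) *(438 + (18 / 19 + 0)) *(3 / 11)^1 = -25020 / 209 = -119.71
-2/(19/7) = -14/19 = -0.74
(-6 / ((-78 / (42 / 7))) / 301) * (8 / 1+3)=66 / 3913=0.02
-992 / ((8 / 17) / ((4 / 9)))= -8432 / 9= -936.89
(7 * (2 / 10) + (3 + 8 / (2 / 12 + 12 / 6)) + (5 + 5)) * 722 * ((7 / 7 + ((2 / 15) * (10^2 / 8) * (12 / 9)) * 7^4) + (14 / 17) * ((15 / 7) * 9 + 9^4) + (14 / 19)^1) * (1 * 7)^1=3260451241936 / 3315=983544869.36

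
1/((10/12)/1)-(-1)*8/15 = 26/15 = 1.73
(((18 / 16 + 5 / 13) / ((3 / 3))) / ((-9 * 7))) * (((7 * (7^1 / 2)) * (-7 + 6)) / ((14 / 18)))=157 / 208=0.75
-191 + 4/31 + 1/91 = -538416/2821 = -190.86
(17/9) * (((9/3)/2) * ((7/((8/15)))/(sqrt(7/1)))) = 85 * sqrt(7)/16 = 14.06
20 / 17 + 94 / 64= 1439 / 544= 2.65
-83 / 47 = -1.77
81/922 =0.09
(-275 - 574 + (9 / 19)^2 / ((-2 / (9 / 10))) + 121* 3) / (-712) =3509649 / 5140640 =0.68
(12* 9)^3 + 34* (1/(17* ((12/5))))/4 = 30233093/24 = 1259712.21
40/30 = 4/3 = 1.33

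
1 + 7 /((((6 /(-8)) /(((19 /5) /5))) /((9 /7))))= -203 /25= -8.12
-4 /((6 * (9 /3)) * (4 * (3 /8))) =-4 /27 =-0.15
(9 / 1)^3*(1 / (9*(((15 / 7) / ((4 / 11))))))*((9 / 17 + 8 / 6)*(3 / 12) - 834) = -10712583 / 935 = -11457.31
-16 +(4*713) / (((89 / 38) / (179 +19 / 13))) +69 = 254311417 / 1157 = 219802.43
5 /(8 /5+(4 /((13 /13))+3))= 25 /43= 0.58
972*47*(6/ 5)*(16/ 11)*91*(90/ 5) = 7183717632/ 55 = 130613047.85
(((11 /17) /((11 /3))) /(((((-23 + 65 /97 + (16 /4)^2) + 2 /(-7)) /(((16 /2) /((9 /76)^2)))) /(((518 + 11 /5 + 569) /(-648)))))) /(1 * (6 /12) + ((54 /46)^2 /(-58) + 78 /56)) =2293645555402208 /167606583163695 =13.68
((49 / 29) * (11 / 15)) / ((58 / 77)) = 41503 / 25230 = 1.64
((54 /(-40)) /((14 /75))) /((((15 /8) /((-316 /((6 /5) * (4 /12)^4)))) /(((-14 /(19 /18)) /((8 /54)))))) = -139946130 /19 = -7365585.79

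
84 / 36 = 7 / 3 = 2.33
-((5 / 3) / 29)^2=-25 / 7569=-0.00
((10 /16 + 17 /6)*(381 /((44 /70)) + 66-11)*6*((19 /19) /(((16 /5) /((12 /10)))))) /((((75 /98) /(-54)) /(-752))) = 15013415907 /55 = 272971198.31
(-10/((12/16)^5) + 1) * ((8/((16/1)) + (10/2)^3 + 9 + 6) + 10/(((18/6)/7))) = -9827051/1458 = -6740.09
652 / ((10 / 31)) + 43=10321 / 5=2064.20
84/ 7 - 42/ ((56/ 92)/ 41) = -2817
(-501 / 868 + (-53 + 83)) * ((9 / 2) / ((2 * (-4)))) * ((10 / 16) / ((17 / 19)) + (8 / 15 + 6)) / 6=-376776867 / 18887680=-19.95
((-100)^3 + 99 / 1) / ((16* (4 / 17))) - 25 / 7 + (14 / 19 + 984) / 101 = -228333080581 / 859712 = -265592.52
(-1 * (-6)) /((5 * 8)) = 3 /20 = 0.15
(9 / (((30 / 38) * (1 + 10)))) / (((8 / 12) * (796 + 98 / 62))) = 5301 / 2719750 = 0.00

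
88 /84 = 22 /21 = 1.05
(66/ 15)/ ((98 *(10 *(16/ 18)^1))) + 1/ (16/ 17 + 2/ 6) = 201207/ 254800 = 0.79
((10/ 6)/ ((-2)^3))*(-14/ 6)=35/ 72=0.49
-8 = -8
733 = 733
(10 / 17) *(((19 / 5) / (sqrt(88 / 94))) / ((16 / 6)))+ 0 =57 *sqrt(517) / 1496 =0.87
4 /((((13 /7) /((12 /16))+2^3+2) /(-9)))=-378 /131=-2.89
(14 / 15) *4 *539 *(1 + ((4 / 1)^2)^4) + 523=1978176653 / 15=131878443.53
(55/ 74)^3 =166375/ 405224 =0.41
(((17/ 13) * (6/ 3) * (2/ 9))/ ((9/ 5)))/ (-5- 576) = -340/ 611793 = -0.00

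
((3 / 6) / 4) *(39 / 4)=39 / 32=1.22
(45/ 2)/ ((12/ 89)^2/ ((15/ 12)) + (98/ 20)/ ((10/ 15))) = 1188150/ 388897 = 3.06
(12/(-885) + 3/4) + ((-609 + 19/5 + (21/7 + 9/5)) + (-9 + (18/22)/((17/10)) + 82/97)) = -12999451477/21404020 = -607.34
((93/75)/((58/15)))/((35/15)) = 279/2030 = 0.14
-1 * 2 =-2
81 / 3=27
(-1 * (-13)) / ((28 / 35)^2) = 325 / 16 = 20.31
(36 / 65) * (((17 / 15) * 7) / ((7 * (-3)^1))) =-0.21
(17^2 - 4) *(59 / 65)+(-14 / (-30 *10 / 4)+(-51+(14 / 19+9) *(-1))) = 3670583 / 18525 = 198.14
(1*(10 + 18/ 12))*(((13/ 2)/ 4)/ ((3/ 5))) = 1495/ 48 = 31.15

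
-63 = -63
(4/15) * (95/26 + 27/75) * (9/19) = 15654/30875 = 0.51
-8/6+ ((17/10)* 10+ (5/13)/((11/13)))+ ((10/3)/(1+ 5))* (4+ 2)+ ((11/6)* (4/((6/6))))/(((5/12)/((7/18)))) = 13018/495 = 26.30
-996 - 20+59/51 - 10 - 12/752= -9826349/9588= -1024.86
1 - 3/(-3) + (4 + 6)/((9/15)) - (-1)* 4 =68/3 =22.67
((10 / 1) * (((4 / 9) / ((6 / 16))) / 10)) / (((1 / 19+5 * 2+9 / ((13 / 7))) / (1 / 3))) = 247 / 9315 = 0.03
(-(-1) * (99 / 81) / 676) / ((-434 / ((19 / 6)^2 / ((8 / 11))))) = -43681 / 760451328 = -0.00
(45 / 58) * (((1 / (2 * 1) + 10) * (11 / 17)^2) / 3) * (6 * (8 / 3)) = 152460 / 8381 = 18.19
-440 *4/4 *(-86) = 37840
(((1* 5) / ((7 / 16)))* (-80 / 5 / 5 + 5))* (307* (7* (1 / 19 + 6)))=5083920 / 19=267574.74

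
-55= -55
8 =8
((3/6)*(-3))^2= 2.25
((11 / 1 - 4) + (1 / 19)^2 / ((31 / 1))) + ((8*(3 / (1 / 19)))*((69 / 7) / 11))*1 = 358145650 / 861707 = 415.62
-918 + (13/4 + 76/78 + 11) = -140833/156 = -902.78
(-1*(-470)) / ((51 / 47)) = 22090 / 51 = 433.14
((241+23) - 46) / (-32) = -109 / 16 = -6.81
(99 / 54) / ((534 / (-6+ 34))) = 77 / 801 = 0.10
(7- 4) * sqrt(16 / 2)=8.49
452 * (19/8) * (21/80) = 45087/160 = 281.79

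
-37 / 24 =-1.54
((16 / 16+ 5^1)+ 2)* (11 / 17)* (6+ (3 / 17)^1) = 31.97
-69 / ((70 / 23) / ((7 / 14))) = -1587 / 140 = -11.34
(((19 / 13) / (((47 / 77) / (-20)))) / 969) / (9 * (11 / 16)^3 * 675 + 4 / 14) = -44154880 / 1763992020687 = -0.00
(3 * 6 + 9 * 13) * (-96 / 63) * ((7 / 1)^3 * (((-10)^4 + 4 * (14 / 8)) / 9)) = -78454880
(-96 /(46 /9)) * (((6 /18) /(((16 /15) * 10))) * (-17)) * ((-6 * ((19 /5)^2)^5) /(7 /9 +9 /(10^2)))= -43314523.98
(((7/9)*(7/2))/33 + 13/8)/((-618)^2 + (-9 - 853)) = 4057/905403312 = 0.00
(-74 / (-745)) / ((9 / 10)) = 148 / 1341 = 0.11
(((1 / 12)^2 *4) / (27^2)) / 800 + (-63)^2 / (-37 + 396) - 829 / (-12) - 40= 302539082759 / 7537276800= 40.14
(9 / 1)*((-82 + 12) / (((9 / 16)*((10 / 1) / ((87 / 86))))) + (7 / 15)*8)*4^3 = -1096704 / 215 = -5100.95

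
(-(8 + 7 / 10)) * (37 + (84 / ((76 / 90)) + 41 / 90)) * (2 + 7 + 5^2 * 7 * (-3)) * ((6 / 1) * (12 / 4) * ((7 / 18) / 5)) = 2043886621 / 2375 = 860583.84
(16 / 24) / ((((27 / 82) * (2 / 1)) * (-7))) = -82 / 567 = -0.14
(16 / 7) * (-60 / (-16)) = 60 / 7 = 8.57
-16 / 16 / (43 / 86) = -2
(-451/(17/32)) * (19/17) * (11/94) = -1508144/13583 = -111.03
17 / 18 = 0.94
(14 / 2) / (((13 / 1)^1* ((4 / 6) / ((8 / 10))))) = 42 / 65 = 0.65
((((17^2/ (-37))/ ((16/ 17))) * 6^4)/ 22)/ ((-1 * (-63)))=-44217/ 5698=-7.76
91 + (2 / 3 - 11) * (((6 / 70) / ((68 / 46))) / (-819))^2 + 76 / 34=29520303387101 / 316621550700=93.24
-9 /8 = -1.12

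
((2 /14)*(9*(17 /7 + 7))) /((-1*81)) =-22 /147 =-0.15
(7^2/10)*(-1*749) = -36701/10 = -3670.10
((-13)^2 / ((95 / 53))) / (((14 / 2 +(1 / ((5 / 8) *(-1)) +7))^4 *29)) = 1119625 / 8141761136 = 0.00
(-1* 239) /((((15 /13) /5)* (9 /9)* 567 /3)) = -3107 /567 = -5.48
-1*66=-66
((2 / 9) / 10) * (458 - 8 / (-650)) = 49618 / 4875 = 10.18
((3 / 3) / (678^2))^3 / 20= 1 / 1942710819394510080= 0.00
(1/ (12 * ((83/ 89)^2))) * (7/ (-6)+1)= -7921/ 496008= -0.02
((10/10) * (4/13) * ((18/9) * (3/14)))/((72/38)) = 0.07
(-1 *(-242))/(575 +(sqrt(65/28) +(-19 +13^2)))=982520/2943487 - 484 *sqrt(455)/14717435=0.33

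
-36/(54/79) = -158/3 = -52.67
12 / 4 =3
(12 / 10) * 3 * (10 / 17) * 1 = 36 / 17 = 2.12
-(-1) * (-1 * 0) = 0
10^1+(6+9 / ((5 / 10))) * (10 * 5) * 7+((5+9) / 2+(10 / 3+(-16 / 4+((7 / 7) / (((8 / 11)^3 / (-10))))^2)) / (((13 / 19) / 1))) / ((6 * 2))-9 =8483.81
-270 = -270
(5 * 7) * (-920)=-32200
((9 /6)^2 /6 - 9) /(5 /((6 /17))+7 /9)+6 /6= 455 /1076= 0.42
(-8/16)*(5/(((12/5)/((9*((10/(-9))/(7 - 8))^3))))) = -3125/243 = -12.86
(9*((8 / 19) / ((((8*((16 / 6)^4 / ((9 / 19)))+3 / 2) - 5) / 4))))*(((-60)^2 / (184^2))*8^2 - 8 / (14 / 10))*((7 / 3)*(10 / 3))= 1884902400 / 12464054131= 0.15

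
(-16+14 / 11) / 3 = -54 / 11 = -4.91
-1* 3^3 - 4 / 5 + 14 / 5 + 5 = -20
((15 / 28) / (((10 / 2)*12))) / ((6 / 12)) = 1 / 56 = 0.02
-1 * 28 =-28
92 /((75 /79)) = 7268 /75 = 96.91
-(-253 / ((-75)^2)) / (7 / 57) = 0.37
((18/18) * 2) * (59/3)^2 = 6962/9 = 773.56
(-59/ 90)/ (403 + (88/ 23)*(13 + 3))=-1357/ 960930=-0.00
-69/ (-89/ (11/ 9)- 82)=759/ 1703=0.45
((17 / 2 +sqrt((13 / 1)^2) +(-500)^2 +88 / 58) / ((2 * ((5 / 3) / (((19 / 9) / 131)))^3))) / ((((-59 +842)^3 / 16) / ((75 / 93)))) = 2566829852 / 845008222987502811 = 0.00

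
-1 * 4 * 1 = -4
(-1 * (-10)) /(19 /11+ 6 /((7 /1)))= 770 /199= 3.87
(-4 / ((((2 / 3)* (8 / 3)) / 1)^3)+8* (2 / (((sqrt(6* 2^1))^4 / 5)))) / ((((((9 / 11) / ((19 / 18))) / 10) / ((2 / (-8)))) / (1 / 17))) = 1505845 / 50761728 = 0.03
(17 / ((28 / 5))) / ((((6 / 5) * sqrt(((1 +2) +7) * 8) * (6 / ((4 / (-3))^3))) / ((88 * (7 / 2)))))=-3740 * sqrt(5) / 243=-34.42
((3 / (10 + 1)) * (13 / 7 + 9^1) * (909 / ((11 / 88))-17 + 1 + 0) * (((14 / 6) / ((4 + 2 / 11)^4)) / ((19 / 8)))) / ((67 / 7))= 135208304 / 18749347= 7.21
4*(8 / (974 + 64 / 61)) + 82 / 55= 2492278 / 1635645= 1.52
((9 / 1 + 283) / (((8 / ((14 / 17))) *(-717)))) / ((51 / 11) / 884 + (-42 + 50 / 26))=292292 / 279384069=0.00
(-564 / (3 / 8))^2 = 2262016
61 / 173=0.35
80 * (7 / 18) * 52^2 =757120 / 9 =84124.44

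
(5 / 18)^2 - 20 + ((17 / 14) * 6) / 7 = -18.88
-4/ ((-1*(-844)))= -1/ 211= -0.00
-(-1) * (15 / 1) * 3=45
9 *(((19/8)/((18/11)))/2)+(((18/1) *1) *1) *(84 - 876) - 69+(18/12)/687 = -104925723/7328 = -14318.47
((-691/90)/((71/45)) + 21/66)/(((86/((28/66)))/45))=-372960/369413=-1.01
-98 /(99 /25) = -24.75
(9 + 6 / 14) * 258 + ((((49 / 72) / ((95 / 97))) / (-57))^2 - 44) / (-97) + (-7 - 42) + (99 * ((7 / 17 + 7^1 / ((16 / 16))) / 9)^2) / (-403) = 2383.86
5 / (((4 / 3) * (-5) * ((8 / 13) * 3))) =-13 / 32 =-0.41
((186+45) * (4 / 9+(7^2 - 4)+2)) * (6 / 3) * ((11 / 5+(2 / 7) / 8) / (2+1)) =1470161 / 90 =16335.12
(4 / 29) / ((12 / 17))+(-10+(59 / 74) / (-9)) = -191077 / 19314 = -9.89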